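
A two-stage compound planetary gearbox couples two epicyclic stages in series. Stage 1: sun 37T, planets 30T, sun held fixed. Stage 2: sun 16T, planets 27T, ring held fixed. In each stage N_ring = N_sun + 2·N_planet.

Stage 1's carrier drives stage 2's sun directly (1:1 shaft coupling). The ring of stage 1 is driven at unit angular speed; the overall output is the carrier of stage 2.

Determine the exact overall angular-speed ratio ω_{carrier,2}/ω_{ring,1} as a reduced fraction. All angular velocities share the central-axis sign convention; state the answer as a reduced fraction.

Stage 1: N_ring = 37 + 2·30 = 97
Stage 1: 37(ω_s−ω_c) = −97(ω_r−ω_c),  ω_s=0, ω_r=1
Stage 1: 37(0−ω_c) = −97(1−ω_c)  ⇒  134ω_c = 97  ⇒  ω_c = 97/134
  ⇒ ω_c¹/ω_r¹ = 97/134
Stage 2: N_ring = 16 + 2·27 = 70
Stage 2: 16(ω_s−ω_c) = −70(ω_r−ω_c),  ω_r=0, ω_s=1
Stage 2: 16(1−ω_c) = −70(0−ω_c)  ⇒  86ω_c = 16  ⇒  ω_c = 8/43
  ⇒ ω_c²/ω_s² = 8/43
Coupling ω_s² = ω_c¹ ⇒ overall = 97/134 × 8/43 = 388/2881

388/2881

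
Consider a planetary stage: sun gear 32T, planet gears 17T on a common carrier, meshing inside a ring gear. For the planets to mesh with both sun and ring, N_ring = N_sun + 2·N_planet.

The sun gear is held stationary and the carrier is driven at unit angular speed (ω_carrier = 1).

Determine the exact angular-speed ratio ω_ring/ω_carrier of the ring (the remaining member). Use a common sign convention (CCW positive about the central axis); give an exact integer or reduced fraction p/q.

N_ring = 32 + 2·17 = 66
32(ω_s−ω_c) = −66(ω_r−ω_c),  ω_s=0, ω_c=1
ω_r = 1 − (32/66)(0−1) = 49/33
ω_r/ω_c = 49/33

49/33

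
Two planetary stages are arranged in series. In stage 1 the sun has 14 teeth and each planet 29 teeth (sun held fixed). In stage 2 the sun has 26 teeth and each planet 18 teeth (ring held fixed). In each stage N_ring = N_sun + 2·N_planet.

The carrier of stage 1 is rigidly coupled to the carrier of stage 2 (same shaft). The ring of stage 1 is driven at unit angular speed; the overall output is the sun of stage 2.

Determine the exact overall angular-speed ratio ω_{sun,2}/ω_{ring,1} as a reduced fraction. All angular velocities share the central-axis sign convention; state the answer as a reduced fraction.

Stage 1: N_ring = 14 + 2·29 = 72
Stage 1: 14(ω_s−ω_c) = −72(ω_r−ω_c),  ω_s=0, ω_r=1
Stage 1: 14(0−ω_c) = −72(1−ω_c)  ⇒  86ω_c = 72  ⇒  ω_c = 36/43
  ⇒ ω_c¹/ω_r¹ = 36/43
Stage 2: N_ring = 26 + 2·18 = 62
Stage 2: 26(ω_s−ω_c) = −62(ω_r−ω_c),  ω_r=0, ω_c=1
Stage 2: ω_s = 1 − (62/26)(0−1) = 44/13
  ⇒ ω_s²/ω_c² = 44/13
Coupling ω_c² = ω_c¹ ⇒ overall = 36/43 × 44/13 = 1584/559

1584/559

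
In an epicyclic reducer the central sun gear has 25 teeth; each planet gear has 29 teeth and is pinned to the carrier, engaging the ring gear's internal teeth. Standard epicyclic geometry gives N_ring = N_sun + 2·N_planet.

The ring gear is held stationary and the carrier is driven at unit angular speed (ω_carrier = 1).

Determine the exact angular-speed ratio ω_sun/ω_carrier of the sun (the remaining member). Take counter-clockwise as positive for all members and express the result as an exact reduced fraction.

N_ring = 25 + 2·29 = 83
25(ω_s−ω_c) = −83(ω_r−ω_c),  ω_r=0, ω_c=1
ω_s = 1 − (83/25)(0−1) = 108/25
ω_s/ω_c = 108/25

108/25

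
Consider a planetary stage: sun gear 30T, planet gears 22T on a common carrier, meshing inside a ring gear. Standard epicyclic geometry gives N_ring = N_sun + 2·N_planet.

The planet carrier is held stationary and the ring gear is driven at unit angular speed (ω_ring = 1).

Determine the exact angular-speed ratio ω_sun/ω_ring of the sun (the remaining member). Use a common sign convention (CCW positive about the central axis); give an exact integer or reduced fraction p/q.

N_ring = 30 + 2·22 = 74
30(ω_s−ω_c) = −74(ω_r−ω_c),  ω_c=0, ω_r=1
ω_s = 0 − (74/30)(1−0) = -37/15
ω_s/ω_r = -37/15

-37/15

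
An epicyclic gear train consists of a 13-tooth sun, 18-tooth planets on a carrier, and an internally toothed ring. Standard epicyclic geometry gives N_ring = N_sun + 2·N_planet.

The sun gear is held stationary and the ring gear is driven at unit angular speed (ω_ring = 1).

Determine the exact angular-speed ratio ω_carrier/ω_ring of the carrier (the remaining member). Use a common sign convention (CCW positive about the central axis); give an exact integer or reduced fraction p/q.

N_ring = 13 + 2·18 = 49
13(ω_s−ω_c) = −49(ω_r−ω_c),  ω_s=0, ω_r=1
13(0−ω_c) = −49(1−ω_c)  ⇒  62ω_c = 49  ⇒  ω_c = 49/62
ω_c/ω_r = 49/62

49/62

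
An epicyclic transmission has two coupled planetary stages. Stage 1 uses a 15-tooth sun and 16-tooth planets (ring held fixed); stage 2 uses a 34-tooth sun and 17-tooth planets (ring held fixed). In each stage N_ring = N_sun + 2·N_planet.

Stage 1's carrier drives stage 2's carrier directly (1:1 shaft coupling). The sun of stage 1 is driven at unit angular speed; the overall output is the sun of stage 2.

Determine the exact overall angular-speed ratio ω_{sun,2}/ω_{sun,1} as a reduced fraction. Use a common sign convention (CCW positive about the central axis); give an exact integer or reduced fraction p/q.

45/62

Stage 1: N_ring = 15 + 2·16 = 47
Stage 1: 15(ω_s−ω_c) = −47(ω_r−ω_c),  ω_r=0, ω_s=1
Stage 1: 15(1−ω_c) = −47(0−ω_c)  ⇒  62ω_c = 15  ⇒  ω_c = 15/62
  ⇒ ω_c¹/ω_s¹ = 15/62
Stage 2: N_ring = 34 + 2·17 = 68
Stage 2: 34(ω_s−ω_c) = −68(ω_r−ω_c),  ω_r=0, ω_c=1
Stage 2: ω_s = 1 − (68/34)(0−1) = 3
  ⇒ ω_s²/ω_c² = 3
Coupling ω_c² = ω_c¹ ⇒ overall = 15/62 × 3 = 45/62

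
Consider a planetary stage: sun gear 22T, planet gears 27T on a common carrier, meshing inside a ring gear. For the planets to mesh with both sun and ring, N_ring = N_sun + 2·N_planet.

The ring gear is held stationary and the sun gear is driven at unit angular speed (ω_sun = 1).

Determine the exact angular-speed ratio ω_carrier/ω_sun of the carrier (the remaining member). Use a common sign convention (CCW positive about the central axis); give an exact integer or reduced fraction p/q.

11/49

N_ring = 22 + 2·27 = 76
22(ω_s−ω_c) = −76(ω_r−ω_c),  ω_r=0, ω_s=1
22(1−ω_c) = −76(0−ω_c)  ⇒  98ω_c = 22  ⇒  ω_c = 11/49
ω_c/ω_s = 11/49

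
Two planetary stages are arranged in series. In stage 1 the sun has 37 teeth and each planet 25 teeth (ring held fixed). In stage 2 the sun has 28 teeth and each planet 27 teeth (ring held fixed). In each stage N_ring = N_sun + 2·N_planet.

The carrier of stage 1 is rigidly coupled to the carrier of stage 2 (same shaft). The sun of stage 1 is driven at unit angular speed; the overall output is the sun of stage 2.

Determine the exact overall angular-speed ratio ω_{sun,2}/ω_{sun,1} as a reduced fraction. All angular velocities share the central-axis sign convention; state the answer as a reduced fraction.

Stage 1: N_ring = 37 + 2·25 = 87
Stage 1: 37(ω_s−ω_c) = −87(ω_r−ω_c),  ω_r=0, ω_s=1
Stage 1: 37(1−ω_c) = −87(0−ω_c)  ⇒  124ω_c = 37  ⇒  ω_c = 37/124
  ⇒ ω_c¹/ω_s¹ = 37/124
Stage 2: N_ring = 28 + 2·27 = 82
Stage 2: 28(ω_s−ω_c) = −82(ω_r−ω_c),  ω_r=0, ω_c=1
Stage 2: ω_s = 1 − (82/28)(0−1) = 55/14
  ⇒ ω_s²/ω_c² = 55/14
Coupling ω_c² = ω_c¹ ⇒ overall = 37/124 × 55/14 = 2035/1736

2035/1736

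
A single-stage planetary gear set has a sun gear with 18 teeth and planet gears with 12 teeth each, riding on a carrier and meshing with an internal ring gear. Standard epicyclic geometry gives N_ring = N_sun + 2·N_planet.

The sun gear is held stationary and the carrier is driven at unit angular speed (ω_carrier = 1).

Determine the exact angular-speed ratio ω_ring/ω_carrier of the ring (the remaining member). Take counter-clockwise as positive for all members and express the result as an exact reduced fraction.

10/7

N_ring = 18 + 2·12 = 42
18(ω_s−ω_c) = −42(ω_r−ω_c),  ω_s=0, ω_c=1
ω_r = 1 − (18/42)(0−1) = 10/7
ω_r/ω_c = 10/7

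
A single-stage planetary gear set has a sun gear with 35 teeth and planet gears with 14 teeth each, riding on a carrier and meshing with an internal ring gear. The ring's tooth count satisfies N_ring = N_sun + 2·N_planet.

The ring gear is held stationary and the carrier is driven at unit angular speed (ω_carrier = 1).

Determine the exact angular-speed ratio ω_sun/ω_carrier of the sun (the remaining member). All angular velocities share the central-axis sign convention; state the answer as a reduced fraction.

14/5

N_ring = 35 + 2·14 = 63
35(ω_s−ω_c) = −63(ω_r−ω_c),  ω_r=0, ω_c=1
ω_s = 1 − (63/35)(0−1) = 14/5
ω_s/ω_c = 14/5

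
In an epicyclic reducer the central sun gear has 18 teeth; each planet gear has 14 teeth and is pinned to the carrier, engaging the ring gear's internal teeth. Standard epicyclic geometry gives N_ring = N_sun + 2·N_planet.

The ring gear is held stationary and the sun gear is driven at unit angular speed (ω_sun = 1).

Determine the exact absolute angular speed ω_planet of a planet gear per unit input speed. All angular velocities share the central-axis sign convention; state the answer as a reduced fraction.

-9/14

N_ring = 18 + 2·14 = 46
18(ω_s−ω_c) = −46(ω_r−ω_c),  ω_r=0, ω_s=1
18(1−ω_c) = −46(0−ω_c)  ⇒  64ω_c = 18  ⇒  ω_c = 9/32
sun–planet: 18·(1−9/32) = −14·(ω_p−ω_c)  ⇒  ω_p−ω_c = −(18/14)·(23/32) = -207/224
ω_p = 9/32 − 207/224 = -9/14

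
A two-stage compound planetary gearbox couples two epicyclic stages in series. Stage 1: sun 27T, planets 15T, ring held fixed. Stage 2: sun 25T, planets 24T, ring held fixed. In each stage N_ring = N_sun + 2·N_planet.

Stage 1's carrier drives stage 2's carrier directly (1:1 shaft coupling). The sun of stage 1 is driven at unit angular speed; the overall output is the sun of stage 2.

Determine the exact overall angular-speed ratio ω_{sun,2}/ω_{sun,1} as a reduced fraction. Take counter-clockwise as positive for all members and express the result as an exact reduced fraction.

Stage 1: N_ring = 27 + 2·15 = 57
Stage 1: 27(ω_s−ω_c) = −57(ω_r−ω_c),  ω_r=0, ω_s=1
Stage 1: 27(1−ω_c) = −57(0−ω_c)  ⇒  84ω_c = 27  ⇒  ω_c = 9/28
  ⇒ ω_c¹/ω_s¹ = 9/28
Stage 2: N_ring = 25 + 2·24 = 73
Stage 2: 25(ω_s−ω_c) = −73(ω_r−ω_c),  ω_r=0, ω_c=1
Stage 2: ω_s = 1 − (73/25)(0−1) = 98/25
  ⇒ ω_s²/ω_c² = 98/25
Coupling ω_c² = ω_c¹ ⇒ overall = 9/28 × 98/25 = 63/50

63/50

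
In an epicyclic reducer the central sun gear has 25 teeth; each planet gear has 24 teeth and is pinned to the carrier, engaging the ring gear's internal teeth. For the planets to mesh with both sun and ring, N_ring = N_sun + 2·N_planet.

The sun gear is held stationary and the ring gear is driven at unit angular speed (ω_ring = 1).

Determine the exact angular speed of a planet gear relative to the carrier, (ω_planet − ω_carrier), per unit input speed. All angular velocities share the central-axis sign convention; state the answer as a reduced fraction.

1825/2352

N_ring = 25 + 2·24 = 73
25(ω_s−ω_c) = −73(ω_r−ω_c),  ω_s=0, ω_r=1
25(0−ω_c) = −73(1−ω_c)  ⇒  98ω_c = 73  ⇒  ω_c = 73/98
sun–planet: 25·(0−73/98) = −24·(ω_p−ω_c)  ⇒  ω_p−ω_c = −(25/24)·(-73/98) = 1825/2352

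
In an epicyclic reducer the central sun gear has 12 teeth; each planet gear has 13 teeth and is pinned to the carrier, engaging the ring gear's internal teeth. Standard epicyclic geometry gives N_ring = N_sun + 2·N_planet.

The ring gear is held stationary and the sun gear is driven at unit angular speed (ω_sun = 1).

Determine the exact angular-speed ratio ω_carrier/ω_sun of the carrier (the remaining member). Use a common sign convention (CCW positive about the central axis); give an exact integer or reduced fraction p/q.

6/25

N_ring = 12 + 2·13 = 38
12(ω_s−ω_c) = −38(ω_r−ω_c),  ω_r=0, ω_s=1
12(1−ω_c) = −38(0−ω_c)  ⇒  50ω_c = 12  ⇒  ω_c = 6/25
ω_c/ω_s = 6/25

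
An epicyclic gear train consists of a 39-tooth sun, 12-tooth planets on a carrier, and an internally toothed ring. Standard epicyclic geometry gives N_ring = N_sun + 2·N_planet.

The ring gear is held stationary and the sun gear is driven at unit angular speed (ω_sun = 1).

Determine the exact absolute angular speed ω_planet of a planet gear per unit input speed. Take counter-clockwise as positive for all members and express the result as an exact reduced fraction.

N_ring = 39 + 2·12 = 63
39(ω_s−ω_c) = −63(ω_r−ω_c),  ω_r=0, ω_s=1
39(1−ω_c) = −63(0−ω_c)  ⇒  102ω_c = 39  ⇒  ω_c = 13/34
sun–planet: 39·(1−13/34) = −12·(ω_p−ω_c)  ⇒  ω_p−ω_c = −(39/12)·(21/34) = -273/136
ω_p = 13/34 − 273/136 = -13/8

-13/8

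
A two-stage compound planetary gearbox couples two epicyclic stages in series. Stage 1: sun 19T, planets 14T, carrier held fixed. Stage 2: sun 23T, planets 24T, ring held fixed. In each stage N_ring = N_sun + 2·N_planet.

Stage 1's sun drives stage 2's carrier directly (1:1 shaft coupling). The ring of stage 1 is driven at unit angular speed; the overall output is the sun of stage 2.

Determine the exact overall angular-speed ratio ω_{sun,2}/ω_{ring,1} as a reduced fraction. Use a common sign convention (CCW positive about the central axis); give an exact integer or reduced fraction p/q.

Stage 1: N_ring = 19 + 2·14 = 47
Stage 1: 19(ω_s−ω_c) = −47(ω_r−ω_c),  ω_c=0, ω_r=1
Stage 1: ω_s = 0 − (47/19)(1−0) = -47/19
  ⇒ ω_s¹/ω_r¹ = -47/19
Stage 2: N_ring = 23 + 2·24 = 71
Stage 2: 23(ω_s−ω_c) = −71(ω_r−ω_c),  ω_r=0, ω_c=1
Stage 2: ω_s = 1 − (71/23)(0−1) = 94/23
  ⇒ ω_s²/ω_c² = 94/23
Coupling ω_c² = ω_s¹ ⇒ overall = -47/19 × 94/23 = -4418/437

-4418/437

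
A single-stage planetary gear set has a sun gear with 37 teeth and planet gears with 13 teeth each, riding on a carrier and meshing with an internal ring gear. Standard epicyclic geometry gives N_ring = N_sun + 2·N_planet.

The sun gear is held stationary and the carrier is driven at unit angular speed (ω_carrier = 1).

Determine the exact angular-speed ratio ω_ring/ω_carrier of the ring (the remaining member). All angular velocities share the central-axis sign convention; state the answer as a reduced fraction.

N_ring = 37 + 2·13 = 63
37(ω_s−ω_c) = −63(ω_r−ω_c),  ω_s=0, ω_c=1
ω_r = 1 − (37/63)(0−1) = 100/63
ω_r/ω_c = 100/63

100/63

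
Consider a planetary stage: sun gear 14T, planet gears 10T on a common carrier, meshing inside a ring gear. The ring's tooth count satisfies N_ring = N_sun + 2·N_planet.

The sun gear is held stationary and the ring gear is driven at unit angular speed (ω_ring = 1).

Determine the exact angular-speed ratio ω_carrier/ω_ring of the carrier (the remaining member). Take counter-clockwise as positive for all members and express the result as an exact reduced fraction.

N_ring = 14 + 2·10 = 34
14(ω_s−ω_c) = −34(ω_r−ω_c),  ω_s=0, ω_r=1
14(0−ω_c) = −34(1−ω_c)  ⇒  48ω_c = 34  ⇒  ω_c = 17/24
ω_c/ω_r = 17/24

17/24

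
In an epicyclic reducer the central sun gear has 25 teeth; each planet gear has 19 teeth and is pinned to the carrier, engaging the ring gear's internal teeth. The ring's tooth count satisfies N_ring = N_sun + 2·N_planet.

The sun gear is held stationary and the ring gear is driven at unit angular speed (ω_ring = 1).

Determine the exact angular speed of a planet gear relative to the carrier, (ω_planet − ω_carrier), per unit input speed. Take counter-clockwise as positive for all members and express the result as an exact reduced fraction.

N_ring = 25 + 2·19 = 63
25(ω_s−ω_c) = −63(ω_r−ω_c),  ω_s=0, ω_r=1
25(0−ω_c) = −63(1−ω_c)  ⇒  88ω_c = 63  ⇒  ω_c = 63/88
sun–planet: 25·(0−63/88) = −19·(ω_p−ω_c)  ⇒  ω_p−ω_c = −(25/19)·(-63/88) = 1575/1672

1575/1672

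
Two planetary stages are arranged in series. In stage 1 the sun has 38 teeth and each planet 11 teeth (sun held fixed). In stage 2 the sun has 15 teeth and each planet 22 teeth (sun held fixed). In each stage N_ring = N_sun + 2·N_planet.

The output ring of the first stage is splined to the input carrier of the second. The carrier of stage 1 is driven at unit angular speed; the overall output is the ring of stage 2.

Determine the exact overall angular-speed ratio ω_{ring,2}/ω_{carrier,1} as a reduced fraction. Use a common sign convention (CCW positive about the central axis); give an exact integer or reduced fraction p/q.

1813/885

Stage 1: N_ring = 38 + 2·11 = 60
Stage 1: 38(ω_s−ω_c) = −60(ω_r−ω_c),  ω_s=0, ω_c=1
Stage 1: ω_r = 1 − (38/60)(0−1) = 49/30
  ⇒ ω_r¹/ω_c¹ = 49/30
Stage 2: N_ring = 15 + 2·22 = 59
Stage 2: 15(ω_s−ω_c) = −59(ω_r−ω_c),  ω_s=0, ω_c=1
Stage 2: ω_r = 1 − (15/59)(0−1) = 74/59
  ⇒ ω_r²/ω_c² = 74/59
Coupling ω_c² = ω_r¹ ⇒ overall = 49/30 × 74/59 = 1813/885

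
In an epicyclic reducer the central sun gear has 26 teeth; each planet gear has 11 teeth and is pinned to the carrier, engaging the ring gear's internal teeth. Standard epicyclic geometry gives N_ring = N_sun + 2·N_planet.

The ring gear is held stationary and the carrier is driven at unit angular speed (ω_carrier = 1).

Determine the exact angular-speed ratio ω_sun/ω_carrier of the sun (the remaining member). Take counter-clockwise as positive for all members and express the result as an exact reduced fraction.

37/13

N_ring = 26 + 2·11 = 48
26(ω_s−ω_c) = −48(ω_r−ω_c),  ω_r=0, ω_c=1
ω_s = 1 − (48/26)(0−1) = 37/13
ω_s/ω_c = 37/13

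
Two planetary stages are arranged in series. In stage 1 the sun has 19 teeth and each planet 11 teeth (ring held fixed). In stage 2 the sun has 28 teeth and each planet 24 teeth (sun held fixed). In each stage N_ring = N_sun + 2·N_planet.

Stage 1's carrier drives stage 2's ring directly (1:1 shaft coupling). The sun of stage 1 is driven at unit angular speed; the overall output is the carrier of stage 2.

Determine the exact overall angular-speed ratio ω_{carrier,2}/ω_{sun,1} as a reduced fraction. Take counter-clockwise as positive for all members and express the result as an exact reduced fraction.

361/1560

Stage 1: N_ring = 19 + 2·11 = 41
Stage 1: 19(ω_s−ω_c) = −41(ω_r−ω_c),  ω_r=0, ω_s=1
Stage 1: 19(1−ω_c) = −41(0−ω_c)  ⇒  60ω_c = 19  ⇒  ω_c = 19/60
  ⇒ ω_c¹/ω_s¹ = 19/60
Stage 2: N_ring = 28 + 2·24 = 76
Stage 2: 28(ω_s−ω_c) = −76(ω_r−ω_c),  ω_s=0, ω_r=1
Stage 2: 28(0−ω_c) = −76(1−ω_c)  ⇒  104ω_c = 76  ⇒  ω_c = 19/26
  ⇒ ω_c²/ω_r² = 19/26
Coupling ω_r² = ω_c¹ ⇒ overall = 19/60 × 19/26 = 361/1560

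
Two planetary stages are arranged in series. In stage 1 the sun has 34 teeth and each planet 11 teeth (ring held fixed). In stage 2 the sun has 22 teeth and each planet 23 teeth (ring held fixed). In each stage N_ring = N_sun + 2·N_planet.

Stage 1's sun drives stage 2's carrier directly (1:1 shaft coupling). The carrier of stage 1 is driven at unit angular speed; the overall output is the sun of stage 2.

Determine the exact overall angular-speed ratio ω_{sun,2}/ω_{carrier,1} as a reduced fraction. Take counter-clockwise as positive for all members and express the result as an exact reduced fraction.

Stage 1: N_ring = 34 + 2·11 = 56
Stage 1: 34(ω_s−ω_c) = −56(ω_r−ω_c),  ω_r=0, ω_c=1
Stage 1: ω_s = 1 − (56/34)(0−1) = 45/17
  ⇒ ω_s¹/ω_c¹ = 45/17
Stage 2: N_ring = 22 + 2·23 = 68
Stage 2: 22(ω_s−ω_c) = −68(ω_r−ω_c),  ω_r=0, ω_c=1
Stage 2: ω_s = 1 − (68/22)(0−1) = 45/11
  ⇒ ω_s²/ω_c² = 45/11
Coupling ω_c² = ω_s¹ ⇒ overall = 45/17 × 45/11 = 2025/187

2025/187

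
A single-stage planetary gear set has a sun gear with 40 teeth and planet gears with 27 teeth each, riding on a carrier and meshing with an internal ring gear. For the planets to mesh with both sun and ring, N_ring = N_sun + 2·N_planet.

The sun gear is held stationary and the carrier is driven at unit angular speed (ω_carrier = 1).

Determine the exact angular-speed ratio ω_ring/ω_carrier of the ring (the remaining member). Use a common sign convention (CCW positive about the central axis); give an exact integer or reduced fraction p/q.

67/47

N_ring = 40 + 2·27 = 94
40(ω_s−ω_c) = −94(ω_r−ω_c),  ω_s=0, ω_c=1
ω_r = 1 − (40/94)(0−1) = 67/47
ω_r/ω_c = 67/47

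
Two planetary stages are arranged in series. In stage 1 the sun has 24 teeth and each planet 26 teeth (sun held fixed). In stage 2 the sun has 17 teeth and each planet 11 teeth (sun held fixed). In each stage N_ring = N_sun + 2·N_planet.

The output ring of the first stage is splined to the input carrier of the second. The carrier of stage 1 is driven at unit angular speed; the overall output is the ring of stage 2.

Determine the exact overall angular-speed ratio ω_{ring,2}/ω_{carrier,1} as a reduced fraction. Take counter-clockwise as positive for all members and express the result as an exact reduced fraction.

Stage 1: N_ring = 24 + 2·26 = 76
Stage 1: 24(ω_s−ω_c) = −76(ω_r−ω_c),  ω_s=0, ω_c=1
Stage 1: ω_r = 1 − (24/76)(0−1) = 25/19
  ⇒ ω_r¹/ω_c¹ = 25/19
Stage 2: N_ring = 17 + 2·11 = 39
Stage 2: 17(ω_s−ω_c) = −39(ω_r−ω_c),  ω_s=0, ω_c=1
Stage 2: ω_r = 1 − (17/39)(0−1) = 56/39
  ⇒ ω_r²/ω_c² = 56/39
Coupling ω_c² = ω_r¹ ⇒ overall = 25/19 × 56/39 = 1400/741

1400/741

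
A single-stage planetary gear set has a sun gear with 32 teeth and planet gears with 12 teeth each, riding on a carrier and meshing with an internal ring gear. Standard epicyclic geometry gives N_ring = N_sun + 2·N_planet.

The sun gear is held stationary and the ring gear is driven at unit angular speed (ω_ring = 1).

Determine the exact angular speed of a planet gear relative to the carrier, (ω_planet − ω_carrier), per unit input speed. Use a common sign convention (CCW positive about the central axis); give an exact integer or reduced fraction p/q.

N_ring = 32 + 2·12 = 56
32(ω_s−ω_c) = −56(ω_r−ω_c),  ω_s=0, ω_r=1
32(0−ω_c) = −56(1−ω_c)  ⇒  88ω_c = 56  ⇒  ω_c = 7/11
sun–planet: 32·(0−7/11) = −12·(ω_p−ω_c)  ⇒  ω_p−ω_c = −(32/12)·(-7/11) = 56/33

56/33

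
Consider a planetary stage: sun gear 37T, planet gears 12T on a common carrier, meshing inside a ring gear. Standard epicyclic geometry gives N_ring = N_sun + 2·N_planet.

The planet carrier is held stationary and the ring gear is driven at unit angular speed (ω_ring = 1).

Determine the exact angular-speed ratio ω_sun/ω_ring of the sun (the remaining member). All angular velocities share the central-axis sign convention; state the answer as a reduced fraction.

-61/37

N_ring = 37 + 2·12 = 61
37(ω_s−ω_c) = −61(ω_r−ω_c),  ω_c=0, ω_r=1
ω_s = 0 − (61/37)(1−0) = -61/37
ω_s/ω_r = -61/37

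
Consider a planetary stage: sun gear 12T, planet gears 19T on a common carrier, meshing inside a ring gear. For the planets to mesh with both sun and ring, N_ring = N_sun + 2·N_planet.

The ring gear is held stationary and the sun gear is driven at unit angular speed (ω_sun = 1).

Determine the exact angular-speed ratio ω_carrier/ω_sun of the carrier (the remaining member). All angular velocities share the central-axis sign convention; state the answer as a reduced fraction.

6/31

N_ring = 12 + 2·19 = 50
12(ω_s−ω_c) = −50(ω_r−ω_c),  ω_r=0, ω_s=1
12(1−ω_c) = −50(0−ω_c)  ⇒  62ω_c = 12  ⇒  ω_c = 6/31
ω_c/ω_s = 6/31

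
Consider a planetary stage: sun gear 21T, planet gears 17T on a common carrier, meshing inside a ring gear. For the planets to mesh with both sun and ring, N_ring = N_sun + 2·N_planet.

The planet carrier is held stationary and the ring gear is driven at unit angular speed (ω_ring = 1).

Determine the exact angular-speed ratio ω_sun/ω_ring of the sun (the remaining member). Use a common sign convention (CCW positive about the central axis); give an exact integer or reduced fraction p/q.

N_ring = 21 + 2·17 = 55
21(ω_s−ω_c) = −55(ω_r−ω_c),  ω_c=0, ω_r=1
ω_s = 0 − (55/21)(1−0) = -55/21
ω_s/ω_r = -55/21

-55/21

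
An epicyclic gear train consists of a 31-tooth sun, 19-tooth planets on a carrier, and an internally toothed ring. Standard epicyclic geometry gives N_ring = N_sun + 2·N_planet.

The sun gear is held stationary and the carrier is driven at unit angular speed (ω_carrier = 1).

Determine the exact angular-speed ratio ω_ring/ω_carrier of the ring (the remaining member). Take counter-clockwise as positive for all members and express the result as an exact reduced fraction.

100/69

N_ring = 31 + 2·19 = 69
31(ω_s−ω_c) = −69(ω_r−ω_c),  ω_s=0, ω_c=1
ω_r = 1 − (31/69)(0−1) = 100/69
ω_r/ω_c = 100/69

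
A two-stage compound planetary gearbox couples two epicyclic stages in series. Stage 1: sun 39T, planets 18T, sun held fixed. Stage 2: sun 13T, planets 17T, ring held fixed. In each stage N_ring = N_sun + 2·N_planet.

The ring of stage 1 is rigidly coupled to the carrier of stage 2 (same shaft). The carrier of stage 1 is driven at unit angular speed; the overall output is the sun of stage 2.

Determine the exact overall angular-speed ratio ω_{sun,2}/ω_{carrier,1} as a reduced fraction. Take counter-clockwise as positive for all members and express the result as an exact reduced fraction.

Stage 1: N_ring = 39 + 2·18 = 75
Stage 1: 39(ω_s−ω_c) = −75(ω_r−ω_c),  ω_s=0, ω_c=1
Stage 1: ω_r = 1 − (39/75)(0−1) = 38/25
  ⇒ ω_r¹/ω_c¹ = 38/25
Stage 2: N_ring = 13 + 2·17 = 47
Stage 2: 13(ω_s−ω_c) = −47(ω_r−ω_c),  ω_r=0, ω_c=1
Stage 2: ω_s = 1 − (47/13)(0−1) = 60/13
  ⇒ ω_s²/ω_c² = 60/13
Coupling ω_c² = ω_r¹ ⇒ overall = 38/25 × 60/13 = 456/65

456/65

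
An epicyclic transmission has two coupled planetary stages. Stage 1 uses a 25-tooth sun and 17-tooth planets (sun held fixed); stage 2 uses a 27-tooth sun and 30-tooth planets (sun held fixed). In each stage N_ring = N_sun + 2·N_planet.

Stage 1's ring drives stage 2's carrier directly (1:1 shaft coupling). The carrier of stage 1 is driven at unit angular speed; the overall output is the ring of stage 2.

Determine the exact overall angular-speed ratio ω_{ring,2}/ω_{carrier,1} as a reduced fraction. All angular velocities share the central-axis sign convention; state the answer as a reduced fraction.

3192/1711

Stage 1: N_ring = 25 + 2·17 = 59
Stage 1: 25(ω_s−ω_c) = −59(ω_r−ω_c),  ω_s=0, ω_c=1
Stage 1: ω_r = 1 − (25/59)(0−1) = 84/59
  ⇒ ω_r¹/ω_c¹ = 84/59
Stage 2: N_ring = 27 + 2·30 = 87
Stage 2: 27(ω_s−ω_c) = −87(ω_r−ω_c),  ω_s=0, ω_c=1
Stage 2: ω_r = 1 − (27/87)(0−1) = 38/29
  ⇒ ω_r²/ω_c² = 38/29
Coupling ω_c² = ω_r¹ ⇒ overall = 84/59 × 38/29 = 3192/1711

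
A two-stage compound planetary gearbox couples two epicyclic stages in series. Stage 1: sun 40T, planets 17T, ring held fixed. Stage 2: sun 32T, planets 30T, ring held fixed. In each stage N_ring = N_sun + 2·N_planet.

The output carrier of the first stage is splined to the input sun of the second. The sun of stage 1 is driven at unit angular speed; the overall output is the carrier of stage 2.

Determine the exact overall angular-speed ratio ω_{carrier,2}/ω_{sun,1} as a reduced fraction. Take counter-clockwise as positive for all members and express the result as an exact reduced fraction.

Stage 1: N_ring = 40 + 2·17 = 74
Stage 1: 40(ω_s−ω_c) = −74(ω_r−ω_c),  ω_r=0, ω_s=1
Stage 1: 40(1−ω_c) = −74(0−ω_c)  ⇒  114ω_c = 40  ⇒  ω_c = 20/57
  ⇒ ω_c¹/ω_s¹ = 20/57
Stage 2: N_ring = 32 + 2·30 = 92
Stage 2: 32(ω_s−ω_c) = −92(ω_r−ω_c),  ω_r=0, ω_s=1
Stage 2: 32(1−ω_c) = −92(0−ω_c)  ⇒  124ω_c = 32  ⇒  ω_c = 8/31
  ⇒ ω_c²/ω_s² = 8/31
Coupling ω_s² = ω_c¹ ⇒ overall = 20/57 × 8/31 = 160/1767

160/1767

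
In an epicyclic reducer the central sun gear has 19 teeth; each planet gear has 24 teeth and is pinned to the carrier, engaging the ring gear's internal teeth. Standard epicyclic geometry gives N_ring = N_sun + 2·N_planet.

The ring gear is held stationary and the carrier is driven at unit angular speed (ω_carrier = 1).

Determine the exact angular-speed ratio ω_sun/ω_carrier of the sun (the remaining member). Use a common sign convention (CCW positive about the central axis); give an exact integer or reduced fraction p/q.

N_ring = 19 + 2·24 = 67
19(ω_s−ω_c) = −67(ω_r−ω_c),  ω_r=0, ω_c=1
ω_s = 1 − (67/19)(0−1) = 86/19
ω_s/ω_c = 86/19

86/19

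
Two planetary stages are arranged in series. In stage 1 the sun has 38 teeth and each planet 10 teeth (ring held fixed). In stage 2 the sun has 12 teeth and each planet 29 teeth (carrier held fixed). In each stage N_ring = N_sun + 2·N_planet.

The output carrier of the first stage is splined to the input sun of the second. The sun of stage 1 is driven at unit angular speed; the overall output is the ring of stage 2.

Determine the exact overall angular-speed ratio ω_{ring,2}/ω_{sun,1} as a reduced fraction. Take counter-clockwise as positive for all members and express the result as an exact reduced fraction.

Stage 1: N_ring = 38 + 2·10 = 58
Stage 1: 38(ω_s−ω_c) = −58(ω_r−ω_c),  ω_r=0, ω_s=1
Stage 1: 38(1−ω_c) = −58(0−ω_c)  ⇒  96ω_c = 38  ⇒  ω_c = 19/48
  ⇒ ω_c¹/ω_s¹ = 19/48
Stage 2: N_ring = 12 + 2·29 = 70
Stage 2: 12(ω_s−ω_c) = −70(ω_r−ω_c),  ω_c=0, ω_s=1
Stage 2: ω_r = 0 − (12/70)(1−0) = -6/35
  ⇒ ω_r²/ω_s² = -6/35
Coupling ω_s² = ω_c¹ ⇒ overall = 19/48 × -6/35 = -19/280

-19/280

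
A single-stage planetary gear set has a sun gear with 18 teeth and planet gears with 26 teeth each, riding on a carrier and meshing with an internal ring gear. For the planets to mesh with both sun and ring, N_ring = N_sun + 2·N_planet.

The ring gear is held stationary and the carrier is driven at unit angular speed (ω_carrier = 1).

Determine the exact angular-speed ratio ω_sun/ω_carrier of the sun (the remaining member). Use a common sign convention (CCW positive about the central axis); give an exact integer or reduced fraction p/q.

44/9

N_ring = 18 + 2·26 = 70
18(ω_s−ω_c) = −70(ω_r−ω_c),  ω_r=0, ω_c=1
ω_s = 1 − (70/18)(0−1) = 44/9
ω_s/ω_c = 44/9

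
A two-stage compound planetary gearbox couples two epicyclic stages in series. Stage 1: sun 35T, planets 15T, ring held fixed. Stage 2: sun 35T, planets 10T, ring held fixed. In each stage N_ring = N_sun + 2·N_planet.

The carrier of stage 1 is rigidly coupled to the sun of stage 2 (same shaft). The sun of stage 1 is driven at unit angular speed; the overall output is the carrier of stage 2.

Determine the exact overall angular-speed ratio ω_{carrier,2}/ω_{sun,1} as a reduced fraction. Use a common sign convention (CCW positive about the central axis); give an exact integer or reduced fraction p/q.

49/360

Stage 1: N_ring = 35 + 2·15 = 65
Stage 1: 35(ω_s−ω_c) = −65(ω_r−ω_c),  ω_r=0, ω_s=1
Stage 1: 35(1−ω_c) = −65(0−ω_c)  ⇒  100ω_c = 35  ⇒  ω_c = 7/20
  ⇒ ω_c¹/ω_s¹ = 7/20
Stage 2: N_ring = 35 + 2·10 = 55
Stage 2: 35(ω_s−ω_c) = −55(ω_r−ω_c),  ω_r=0, ω_s=1
Stage 2: 35(1−ω_c) = −55(0−ω_c)  ⇒  90ω_c = 35  ⇒  ω_c = 7/18
  ⇒ ω_c²/ω_s² = 7/18
Coupling ω_s² = ω_c¹ ⇒ overall = 7/20 × 7/18 = 49/360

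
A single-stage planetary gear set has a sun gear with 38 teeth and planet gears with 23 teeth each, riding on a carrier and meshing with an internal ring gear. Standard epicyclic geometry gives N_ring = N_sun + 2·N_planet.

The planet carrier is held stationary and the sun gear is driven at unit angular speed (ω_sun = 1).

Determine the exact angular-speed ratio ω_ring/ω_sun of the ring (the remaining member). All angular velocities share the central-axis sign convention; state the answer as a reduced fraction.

-19/42

N_ring = 38 + 2·23 = 84
38(ω_s−ω_c) = −84(ω_r−ω_c),  ω_c=0, ω_s=1
ω_r = 0 − (38/84)(1−0) = -19/42
ω_r/ω_s = -19/42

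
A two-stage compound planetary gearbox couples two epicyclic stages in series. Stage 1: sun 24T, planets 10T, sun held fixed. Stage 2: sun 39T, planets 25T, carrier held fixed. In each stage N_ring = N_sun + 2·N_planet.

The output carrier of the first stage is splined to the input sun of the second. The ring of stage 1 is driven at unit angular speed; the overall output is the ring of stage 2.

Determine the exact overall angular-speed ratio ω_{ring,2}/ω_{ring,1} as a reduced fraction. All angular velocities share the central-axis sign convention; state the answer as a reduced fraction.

Stage 1: N_ring = 24 + 2·10 = 44
Stage 1: 24(ω_s−ω_c) = −44(ω_r−ω_c),  ω_s=0, ω_r=1
Stage 1: 24(0−ω_c) = −44(1−ω_c)  ⇒  68ω_c = 44  ⇒  ω_c = 11/17
  ⇒ ω_c¹/ω_r¹ = 11/17
Stage 2: N_ring = 39 + 2·25 = 89
Stage 2: 39(ω_s−ω_c) = −89(ω_r−ω_c),  ω_c=0, ω_s=1
Stage 2: ω_r = 0 − (39/89)(1−0) = -39/89
  ⇒ ω_r²/ω_s² = -39/89
Coupling ω_s² = ω_c¹ ⇒ overall = 11/17 × -39/89 = -429/1513

-429/1513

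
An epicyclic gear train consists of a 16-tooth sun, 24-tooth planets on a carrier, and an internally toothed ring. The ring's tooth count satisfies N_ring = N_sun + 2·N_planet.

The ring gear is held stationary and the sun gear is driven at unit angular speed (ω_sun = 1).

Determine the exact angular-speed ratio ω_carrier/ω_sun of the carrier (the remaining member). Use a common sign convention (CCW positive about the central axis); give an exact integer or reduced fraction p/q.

1/5

N_ring = 16 + 2·24 = 64
16(ω_s−ω_c) = −64(ω_r−ω_c),  ω_r=0, ω_s=1
16(1−ω_c) = −64(0−ω_c)  ⇒  80ω_c = 16  ⇒  ω_c = 1/5
ω_c/ω_s = 1/5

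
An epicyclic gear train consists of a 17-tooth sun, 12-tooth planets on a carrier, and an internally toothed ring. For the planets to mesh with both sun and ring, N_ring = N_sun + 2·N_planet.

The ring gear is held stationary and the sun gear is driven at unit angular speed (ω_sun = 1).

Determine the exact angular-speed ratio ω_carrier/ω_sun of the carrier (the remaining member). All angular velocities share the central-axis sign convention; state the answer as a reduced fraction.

N_ring = 17 + 2·12 = 41
17(ω_s−ω_c) = −41(ω_r−ω_c),  ω_r=0, ω_s=1
17(1−ω_c) = −41(0−ω_c)  ⇒  58ω_c = 17  ⇒  ω_c = 17/58
ω_c/ω_s = 17/58

17/58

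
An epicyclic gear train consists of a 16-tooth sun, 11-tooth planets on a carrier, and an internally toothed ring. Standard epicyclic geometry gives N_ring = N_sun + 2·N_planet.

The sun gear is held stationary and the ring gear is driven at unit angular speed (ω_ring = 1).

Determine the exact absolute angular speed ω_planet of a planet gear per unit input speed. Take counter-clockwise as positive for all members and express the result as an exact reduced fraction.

19/11

N_ring = 16 + 2·11 = 38
16(ω_s−ω_c) = −38(ω_r−ω_c),  ω_s=0, ω_r=1
16(0−ω_c) = −38(1−ω_c)  ⇒  54ω_c = 38  ⇒  ω_c = 19/27
sun–planet: 16·(0−19/27) = −11·(ω_p−ω_c)  ⇒  ω_p−ω_c = −(16/11)·(-19/27) = 304/297
ω_p = 19/27 + 304/297 = 19/11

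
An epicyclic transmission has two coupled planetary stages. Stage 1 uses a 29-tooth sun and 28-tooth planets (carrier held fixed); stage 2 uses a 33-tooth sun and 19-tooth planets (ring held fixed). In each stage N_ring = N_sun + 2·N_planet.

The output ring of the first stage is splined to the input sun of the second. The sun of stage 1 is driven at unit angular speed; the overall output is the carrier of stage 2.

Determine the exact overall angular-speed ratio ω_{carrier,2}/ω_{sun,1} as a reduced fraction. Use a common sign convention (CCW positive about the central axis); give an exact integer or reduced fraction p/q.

Stage 1: N_ring = 29 + 2·28 = 85
Stage 1: 29(ω_s−ω_c) = −85(ω_r−ω_c),  ω_c=0, ω_s=1
Stage 1: ω_r = 0 − (29/85)(1−0) = -29/85
  ⇒ ω_r¹/ω_s¹ = -29/85
Stage 2: N_ring = 33 + 2·19 = 71
Stage 2: 33(ω_s−ω_c) = −71(ω_r−ω_c),  ω_r=0, ω_s=1
Stage 2: 33(1−ω_c) = −71(0−ω_c)  ⇒  104ω_c = 33  ⇒  ω_c = 33/104
  ⇒ ω_c²/ω_s² = 33/104
Coupling ω_s² = ω_r¹ ⇒ overall = -29/85 × 33/104 = -957/8840

-957/8840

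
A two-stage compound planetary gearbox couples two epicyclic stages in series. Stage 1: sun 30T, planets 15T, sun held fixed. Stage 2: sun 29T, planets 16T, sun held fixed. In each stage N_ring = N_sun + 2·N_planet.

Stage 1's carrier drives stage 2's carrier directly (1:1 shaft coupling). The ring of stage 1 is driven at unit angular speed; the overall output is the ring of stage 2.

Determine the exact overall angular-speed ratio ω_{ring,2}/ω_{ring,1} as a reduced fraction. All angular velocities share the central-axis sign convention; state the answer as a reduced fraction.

Stage 1: N_ring = 30 + 2·15 = 60
Stage 1: 30(ω_s−ω_c) = −60(ω_r−ω_c),  ω_s=0, ω_r=1
Stage 1: 30(0−ω_c) = −60(1−ω_c)  ⇒  90ω_c = 60  ⇒  ω_c = 2/3
  ⇒ ω_c¹/ω_r¹ = 2/3
Stage 2: N_ring = 29 + 2·16 = 61
Stage 2: 29(ω_s−ω_c) = −61(ω_r−ω_c),  ω_s=0, ω_c=1
Stage 2: ω_r = 1 − (29/61)(0−1) = 90/61
  ⇒ ω_r²/ω_c² = 90/61
Coupling ω_c² = ω_c¹ ⇒ overall = 2/3 × 90/61 = 60/61

60/61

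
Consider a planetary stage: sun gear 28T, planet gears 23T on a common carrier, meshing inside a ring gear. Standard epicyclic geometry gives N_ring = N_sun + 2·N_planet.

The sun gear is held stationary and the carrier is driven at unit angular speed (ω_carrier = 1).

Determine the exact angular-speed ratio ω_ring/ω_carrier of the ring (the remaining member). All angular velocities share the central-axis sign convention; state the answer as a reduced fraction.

51/37

N_ring = 28 + 2·23 = 74
28(ω_s−ω_c) = −74(ω_r−ω_c),  ω_s=0, ω_c=1
ω_r = 1 − (28/74)(0−1) = 51/37
ω_r/ω_c = 51/37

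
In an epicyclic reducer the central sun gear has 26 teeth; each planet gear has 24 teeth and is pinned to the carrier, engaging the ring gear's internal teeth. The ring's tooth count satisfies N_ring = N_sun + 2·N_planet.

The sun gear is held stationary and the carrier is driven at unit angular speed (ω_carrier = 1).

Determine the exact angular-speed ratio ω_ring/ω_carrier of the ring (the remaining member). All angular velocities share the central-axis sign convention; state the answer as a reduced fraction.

N_ring = 26 + 2·24 = 74
26(ω_s−ω_c) = −74(ω_r−ω_c),  ω_s=0, ω_c=1
ω_r = 1 − (26/74)(0−1) = 50/37
ω_r/ω_c = 50/37

50/37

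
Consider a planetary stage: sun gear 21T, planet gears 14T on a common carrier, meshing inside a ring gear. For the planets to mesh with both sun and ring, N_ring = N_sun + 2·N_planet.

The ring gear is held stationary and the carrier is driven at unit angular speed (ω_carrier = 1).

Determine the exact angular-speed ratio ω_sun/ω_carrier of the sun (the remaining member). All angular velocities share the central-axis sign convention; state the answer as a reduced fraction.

N_ring = 21 + 2·14 = 49
21(ω_s−ω_c) = −49(ω_r−ω_c),  ω_r=0, ω_c=1
ω_s = 1 − (49/21)(0−1) = 10/3
ω_s/ω_c = 10/3

10/3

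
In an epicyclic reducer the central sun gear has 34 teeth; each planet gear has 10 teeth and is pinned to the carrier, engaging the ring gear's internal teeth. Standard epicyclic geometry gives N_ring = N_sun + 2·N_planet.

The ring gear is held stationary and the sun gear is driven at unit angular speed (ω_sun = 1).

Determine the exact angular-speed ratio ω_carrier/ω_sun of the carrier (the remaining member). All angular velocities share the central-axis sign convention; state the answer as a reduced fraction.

N_ring = 34 + 2·10 = 54
34(ω_s−ω_c) = −54(ω_r−ω_c),  ω_r=0, ω_s=1
34(1−ω_c) = −54(0−ω_c)  ⇒  88ω_c = 34  ⇒  ω_c = 17/44
ω_c/ω_s = 17/44

17/44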